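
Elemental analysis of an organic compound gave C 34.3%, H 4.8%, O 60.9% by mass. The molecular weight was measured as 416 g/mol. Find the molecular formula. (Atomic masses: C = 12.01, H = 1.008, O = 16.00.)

Assume 100 g: 34.3 g C, 4.8 g H, 60.9 g O.
C: 34.3 g ÷ 12.01 g/mol = 2.856 mol
H: 4.8 g ÷ 1.008 g/mol = 4.762 mol
O: 60.9 g ÷ 16.00 g/mol = 3.806 mol
Smallest is C at 2.856 mol; normalising gives C 1.000, H 1.667, O 1.333
×3: C 3.00, H 5.00, O 4.00 → C3H5O4
Empirical-formula mass = 105.07 g/mol
n = 416 / 105.07 = 3.96 ≈ 4
Molecular formula = (C3H5O4)×4 = C12H20O16

C12H20O16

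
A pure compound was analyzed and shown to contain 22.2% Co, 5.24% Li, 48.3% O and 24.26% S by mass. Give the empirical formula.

CoLi2O8S2

Assume 100 g: 22.2 g Co, 5.24 g Li, 48.3 g O, 24.26 g S.
Moles — Co: 22.2 / 58.93 = 0.3767 mol; Li: 5.24 / 6.94 = 0.755 mol; O: 48.3 / 16.00 = 3.019 mol; S: 24.26 / 32.07 = 0.7565 mol
Ratios (÷ 0.3767): Co 1.000, Li 2.004, O 8.013, S 2.008
≈ 1:2:8:2 → CoLi2O8S2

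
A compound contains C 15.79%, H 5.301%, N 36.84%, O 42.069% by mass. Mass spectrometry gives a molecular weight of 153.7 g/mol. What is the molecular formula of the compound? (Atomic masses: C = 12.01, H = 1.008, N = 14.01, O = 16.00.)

Assume 100 g: 15.79 g C, 5.301 g H, 36.84 g N, 42.069 g O.
n(C) = 15.79/12.01 = 1.315, n(H) = 5.301/1.008 = 5.259, n(N) = 36.84/14.01 = 2.63, n(O) = 42.069/16.00 = 2.629
Ratios (÷ 1.315): C 1.000, H 4.000, N 2.000, O 2.000
Ratio ≈ 1:4:2:2, so the empirical formula is CH4N2O2
Empirical-formula mass = 76.06 g/mol
n = 153.7 / 76.06 = 2.02 ≈ 2
Molecular formula = (CH4N2O2)×2 = C2H8N4O4

C2H8N4O4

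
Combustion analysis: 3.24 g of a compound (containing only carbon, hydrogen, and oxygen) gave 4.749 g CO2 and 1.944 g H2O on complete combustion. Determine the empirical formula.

CH2O

mol C = 4.749 / 44.01 = 0.1079; mass C = 0.1079 × 12.01 = 1.296 g
mol H = 2 × (1.944 / 18.02) = 0.2158; mass H = 0.2158 × 1.008 = 0.2175 g
mass O = 3.24 − (1.513) = 1.727 g → mol O = 0.1079
Smallest is C at 0.1079 mol; normalising gives C 1.000, H 1.999, O 1.000
→ CH2O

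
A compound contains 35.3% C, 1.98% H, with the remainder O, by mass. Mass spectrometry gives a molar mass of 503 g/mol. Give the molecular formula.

Assume 100 g: 35.3 g C, 1.98 g H, 62.72 g O.
Moles — C: 35.3 / 12.01 = 2.939 mol; H: 1.98 / 1.008 = 1.964 mol; O: 62.72 / 16.00 = 3.92 mol
Divide by the smallest (1.964 mol H): C 1.496, H 1.000, O 1.996
Scaling by 2: C 2.99, H 2.00, O 3.99 → C3H2O4
Empirical-formula mass = 102.05 g/mol
n = 503 / 102.05 = 4.93 ≈ 5
Molecular formula = (C3H2O4)×5 = C15H10O20

C15H10O20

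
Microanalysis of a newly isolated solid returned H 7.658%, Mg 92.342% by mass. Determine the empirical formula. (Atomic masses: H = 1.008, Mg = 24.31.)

H2Mg

Assume 100 g: 7.658 g H, 92.342 g Mg.
n(H) = 7.658/1.008 = 7.597, n(Mg) = 92.342/24.31 = 3.799
Divide by the smallest (3.799 mol Mg): H 2.000, Mg 1.000
→ H2Mg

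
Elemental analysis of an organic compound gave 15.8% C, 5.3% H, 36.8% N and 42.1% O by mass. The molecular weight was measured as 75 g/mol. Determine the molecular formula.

CH4N2O2

Assume 100 g: 15.8 g C, 5.3 g H, 36.8 g N, 42.1 g O.
Moles — C: 15.8 / 12.01 = 1.316 mol; H: 5.3 / 1.008 = 5.258 mol; N: 36.8 / 14.01 = 2.627 mol; O: 42.1 / 16.00 = 2.631 mol
Smallest is C at 1.316 mol; normalising gives C 1.000, H 3.997, N 1.997, O 2.000
≈ 1:4:2:2 → CH4N2O2
Empirical-formula mass = 76.06 g/mol
n = 75 / 76.06 = 0.99 ≈ 1
Molecular formula = empirical formula = CH4N2O2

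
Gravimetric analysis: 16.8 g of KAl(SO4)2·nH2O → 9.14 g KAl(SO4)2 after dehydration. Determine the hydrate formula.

Mass of water lost = 16.8 − 9.14 = 7.66 g → 7.66 / 18.02 = 0.4251 mol H2O
Molar mass of KAl(SO4)2 = 258.22 g/mol → mol KAl(SO4)2 = 9.14 / 258.22 = 0.0354
n = 0.4251 / 0.0354 = 12.01 ≈ 12 → KAl(SO4)2·12H2O

KAl(SO4)2·12H2O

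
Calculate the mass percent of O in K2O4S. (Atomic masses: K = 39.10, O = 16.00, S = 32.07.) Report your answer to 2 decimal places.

Molar mass = 2(39.10) + 4(16.00) + 1(32.07) = 174.270 g/mol
Mass of O per mole = 4 × 16.00 = 64.000 g
% O = 64.000 / 174.270 × 100 = 36.72%

36.72%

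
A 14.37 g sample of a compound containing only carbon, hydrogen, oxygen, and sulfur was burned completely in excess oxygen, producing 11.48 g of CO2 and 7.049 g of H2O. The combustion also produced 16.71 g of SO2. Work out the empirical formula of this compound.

mol C = 11.48 / 44.01 = 0.2608; mass C = 0.2608 × 12.01 = 3.133 g
mol H = 2 × (7.049 / 18.02) = 0.7824; mass H = 0.7824 × 1.008 = 0.7886 g
mol S = 16.71 / 64.07 = 0.2608; mass S = 8.364 g
mass O = 14.37 − (12.29) = 2.084 g → mol O = 0.1303
Smallest is O at 0.1303 mol; normalising gives C 2.002, H 6.005, O 1.000, S 2.002
≈ 2:6:1:2 → C2H6OS2

C2H6OS2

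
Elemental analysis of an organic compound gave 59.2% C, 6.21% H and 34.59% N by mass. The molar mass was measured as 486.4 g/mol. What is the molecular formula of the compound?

C24H30N12

Assume 100 g: 59.2 g C, 6.21 g H, 34.59 g N.
n(C) = 59.2/12.01 = 4.929, n(H) = 6.21/1.008 = 6.161, n(N) = 34.59/14.01 = 2.469
Divide by the smallest (2.469 mol N): C 1.996, H 2.495, N 1.000
×2: C 3.99, H 4.99, N 2.00 → C4H5N2
Empirical-formula mass = 81.10 g/mol
n = 486.4 / 81.10 = 6.00 ≈ 6
Molecular formula = (C4H5N2)×6 = C24H30N12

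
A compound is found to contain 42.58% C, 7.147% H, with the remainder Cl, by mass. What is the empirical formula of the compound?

Assume 100 g: 42.58 g C, 7.147 g H, 50.273 g Cl.
n(C) = 42.58/12.01 = 3.545, n(H) = 7.147/1.008 = 7.09, n(Cl) = 50.273/35.45 = 1.418
Smallest is Cl at 1.418 mol; normalising gives C 2.500, H 5.000, Cl 1.000
Multiply by 2: C 5.00, H 10.00, Cl 2.00 → C5H10Cl2

C5H10Cl2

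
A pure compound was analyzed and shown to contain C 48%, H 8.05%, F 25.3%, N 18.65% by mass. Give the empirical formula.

Assume 100 g: 48 g C, 8.05 g H, 25.3 g F, 18.65 g N.
C: 48 g ÷ 12.01 g/mol = 3.997 mol
H: 8.05 g ÷ 1.008 g/mol = 7.986 mol
F: 25.3 g ÷ 19.00 g/mol = 1.332 mol
N: 18.65 g ÷ 14.01 g/mol = 1.331 mol
Smallest is N at 1.331 mol; normalising gives C 3.002, H 5.999, F 1.000, N 1.000
→ C3H6FN

C3H6FN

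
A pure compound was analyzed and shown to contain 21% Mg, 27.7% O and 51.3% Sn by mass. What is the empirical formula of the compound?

Assume 100 g: 21 g Mg, 27.7 g O, 51.3 g Sn.
n(Mg) = 21/24.31 = 0.8638, n(O) = 27.7/16.00 = 1.731, n(Sn) = 51.3/118.71 = 0.4321
Ratios (÷ 0.4321): Mg 1.999, O 4.006, Sn 1.000
→ Mg2O4Sn

Mg2O4Sn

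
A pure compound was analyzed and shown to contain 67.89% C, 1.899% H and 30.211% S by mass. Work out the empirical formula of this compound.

C6H2S

Assume 100 g: 67.89 g C, 1.899 g H, 30.211 g S.
Moles — C: 67.89 / 12.01 = 5.653 mol; H: 1.899 / 1.008 = 1.884 mol; S: 30.211 / 32.07 = 0.942 mol
Ratios (÷ 0.942): C 6.001, H 2.000, S 1.000
Ratio ≈ 6:2:1, so the empirical formula is C6H2S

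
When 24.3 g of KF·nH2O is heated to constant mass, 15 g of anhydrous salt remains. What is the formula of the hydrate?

KF·2H2O

Mass of water lost = 24.3 − 15 = 9.3 g → 9.3 / 18.02 = 0.5161 mol H2O
Molar mass of KF = 58.10 g/mol → mol KF = 15 / 58.10 = 0.2582
n = 0.5161 / 0.2582 = 2.00 ≈ 2 → KF·2H2O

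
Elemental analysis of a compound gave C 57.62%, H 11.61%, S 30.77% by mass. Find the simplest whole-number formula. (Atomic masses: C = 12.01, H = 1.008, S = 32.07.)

C5H12S

Assume 100 g: 57.62 g C, 11.61 g H, 30.77 g S.
C: 57.62 g ÷ 12.01 g/mol = 4.798 mol
H: 11.61 g ÷ 1.008 g/mol = 11.52 mol
S: 30.77 g ÷ 32.07 g/mol = 0.9595 mol
Ratios (÷ 0.9595): C 5.000, H 12.004, S 1.000
Ratio ≈ 5:12:1, so the empirical formula is C5H12S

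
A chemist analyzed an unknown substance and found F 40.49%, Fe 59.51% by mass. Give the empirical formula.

Assume 100 g: 40.49 g F, 59.51 g Fe.
F: 40.49 g ÷ 19.00 g/mol = 2.131 mol
Fe: 59.51 g ÷ 55.85 g/mol = 1.066 mol
Smallest is Fe at 1.066 mol; normalising gives F 2.000, Fe 1.000
→ F2Fe

F2Fe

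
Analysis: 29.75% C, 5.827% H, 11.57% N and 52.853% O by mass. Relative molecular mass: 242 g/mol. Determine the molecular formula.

C6H14N2O8

Assume 100 g: 29.75 g C, 5.827 g H, 11.57 g N, 52.853 g O.
C: 29.75 g ÷ 12.01 g/mol = 2.477 mol
H: 5.827 g ÷ 1.008 g/mol = 5.781 mol
N: 11.57 g ÷ 14.01 g/mol = 0.8258 mol
O: 52.853 g ÷ 16.00 g/mol = 3.303 mol
Ratios (÷ 0.8258): C 2.999, H 7.000, N 1.000, O 4.000
≈ 3:7:1:4 → C3H7NO4
Empirical-formula mass = 121.10 g/mol
n = 242 / 121.10 = 2.00 ≈ 2
Molecular formula = (C3H7NO4)×2 = C6H14N2O8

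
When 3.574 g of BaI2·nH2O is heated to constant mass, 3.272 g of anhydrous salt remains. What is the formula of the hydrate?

Mass of water lost = 3.574 − 3.272 = 0.302 g → 0.302 / 18.02 = 0.01676 mol H2O
Molar mass of BaI2 = 391.13 g/mol → mol BaI2 = 3.272 / 391.13 = 0.008366
n = 0.01676 / 0.008366 = 2.00 ≈ 2 → BaI2·2H2O

BaI2·2H2O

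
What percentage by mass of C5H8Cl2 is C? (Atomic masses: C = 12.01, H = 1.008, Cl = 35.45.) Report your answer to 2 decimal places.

43.20%

Molar mass = 5(12.01) + 8(1.008) + 2(35.45) = 139.014 g/mol
Mass of C per mole = 5 × 12.01 = 60.050 g
% C = 60.050 / 139.014 × 100 = 43.20%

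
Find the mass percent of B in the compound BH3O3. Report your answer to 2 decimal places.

Molar mass = 1(10.81) + 3(1.008) + 3(16.00) = 61.834 g/mol
Mass of B per mole = 1 × 10.81 = 10.810 g
% B = 10.810 / 61.834 × 100 = 17.48%

17.48%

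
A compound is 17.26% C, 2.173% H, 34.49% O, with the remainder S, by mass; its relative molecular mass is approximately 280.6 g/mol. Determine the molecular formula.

C4H6O6S4

Assume 100 g: 17.26 g C, 2.173 g H, 34.49 g O, 46.077 g S.
C: 17.26 g ÷ 12.01 g/mol = 1.437 mol
H: 2.173 g ÷ 1.008 g/mol = 2.156 mol
O: 34.49 g ÷ 16.00 g/mol = 2.156 mol
S: 46.077 g ÷ 32.07 g/mol = 1.437 mol
Divide by the smallest (1.437 mol S): C 1.000, H 1.500, O 1.500, S 1.000
×2: C 2.00, H 3.00, O 3.00, S 2.00 → C2H3O3S2
Empirical-formula mass = 139.18 g/mol
n = 280.6 / 139.18 = 2.02 ≈ 2
Molecular formula = (C2H3O3S2)×2 = C4H6O6S4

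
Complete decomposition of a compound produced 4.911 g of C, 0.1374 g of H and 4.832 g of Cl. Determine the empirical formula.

n(C) = 4.911/12.01 = 0.4089, n(H) = 0.1374/1.008 = 0.1363, n(Cl) = 4.832/35.45 = 0.1363
Divide by the smallest (0.1363 mol Cl): C 3.000, H 1.000, Cl 1.000
→ C3HCl

C3HCl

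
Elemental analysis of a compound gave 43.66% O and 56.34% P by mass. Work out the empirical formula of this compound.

Assume 100 g: 43.66 g O, 56.34 g P.
n(O) = 43.66/16.00 = 2.729, n(P) = 56.34/30.97 = 1.819
Ratios (÷ 1.819): O 1.500, P 1.000
Scaling by 2: O 3.00, P 2.00 → O3P2

O3P2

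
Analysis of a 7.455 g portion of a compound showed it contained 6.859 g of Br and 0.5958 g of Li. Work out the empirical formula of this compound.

BrLi

Moles — Br: 6.859 / 79.90 = 0.08584 mol; Li: 0.5958 / 6.94 = 0.08585 mol
Ratios (÷ 0.08584): Br 1.000, Li 1.000
→ BrLi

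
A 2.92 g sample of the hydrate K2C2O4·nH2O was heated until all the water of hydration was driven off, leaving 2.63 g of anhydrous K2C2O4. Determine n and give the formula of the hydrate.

K2C2O4·H2O

Mass of water lost = 2.92 − 2.63 = 0.29 g → 0.29 / 18.02 = 0.01609 mol H2O
Molar mass of K2C2O4 = 166.22 g/mol → mol K2C2O4 = 2.63 / 166.22 = 0.01582
n = 0.01609 / 0.01582 = 1.02 ≈ 1 → K2C2O4·H2O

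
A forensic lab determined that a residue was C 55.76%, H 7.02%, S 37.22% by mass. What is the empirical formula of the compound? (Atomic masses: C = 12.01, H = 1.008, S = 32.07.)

Assume 100 g: 55.76 g C, 7.02 g H, 37.22 g S.
n(C) = 55.76/12.01 = 4.643, n(H) = 7.02/1.008 = 6.964, n(S) = 37.22/32.07 = 1.161
Ratios (÷ 1.161): C 4.000, H 6.001, S 1.000
≈ 4:6:1 → C4H6S

C4H6S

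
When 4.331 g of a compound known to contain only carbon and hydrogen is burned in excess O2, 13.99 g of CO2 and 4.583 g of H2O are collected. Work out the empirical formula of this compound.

mol C = 13.99 / 44.01 = 0.3179; mass C = 0.3179 × 12.01 = 3.818 g
mol H = 2 × (4.583 / 18.02) = 0.5087; mass H = 0.5087 × 1.008 = 0.5127 g
Ratios (÷ 0.3179): C 1.000, H 1.600
Multiply by 5: C 5.00, H 8.00 → C5H8

C5H8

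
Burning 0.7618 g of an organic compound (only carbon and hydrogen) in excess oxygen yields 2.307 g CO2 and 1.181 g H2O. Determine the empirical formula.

C2H5

mol C = 2.307 / 44.01 = 0.05242; mass C = 0.05242 × 12.01 = 0.6296 g
mol H = 2 × (1.181 / 18.02) = 0.1311; mass H = 0.1311 × 1.008 = 0.1321 g
Smallest is C at 0.05242 mol; normalising gives C 1.000, H 2.501
Scaling by 2: C 2.00, H 5.00 → C2H5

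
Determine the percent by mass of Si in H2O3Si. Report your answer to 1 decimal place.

36.0%

Molar mass = 2(1.008) + 3(16.00) + 1(28.09) = 78.106 g/mol
Mass of Si per mole = 1 × 28.09 = 28.090 g
% Si = 28.090 / 78.106 × 100 = 36.0%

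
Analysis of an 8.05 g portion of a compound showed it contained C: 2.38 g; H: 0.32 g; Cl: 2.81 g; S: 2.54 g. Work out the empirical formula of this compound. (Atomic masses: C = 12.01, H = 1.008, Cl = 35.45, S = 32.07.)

C5H8Cl2S2

n(C) = 2.38/12.01 = 0.1982, n(H) = 0.32/1.008 = 0.3175, n(Cl) = 2.81/35.45 = 0.07927, n(S) = 2.54/32.07 = 0.0792
Smallest is S at 0.0792 mol; normalising gives C 2.502, H 4.008, Cl 1.001, S 1.000
×2: C 5.00, H 8.02, Cl 2.00, S 2.00 → C5H8Cl2S2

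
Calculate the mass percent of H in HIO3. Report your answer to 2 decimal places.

Molar mass = 1(1.008) + 1(126.90) + 3(16.00) = 175.908 g/mol
Mass of H per mole = 1 × 1.008 = 1.008 g
% H = 1.008 / 175.908 × 100 = 0.57%

0.57%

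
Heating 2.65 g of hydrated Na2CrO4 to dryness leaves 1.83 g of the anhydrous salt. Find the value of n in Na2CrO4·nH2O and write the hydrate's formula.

Na2CrO4·4H2O

Mass of water lost = 2.65 − 1.83 = 0.82 g → 0.82 / 18.02 = 0.0455 mol H2O
Molar mass of Na2CrO4 = 161.98 g/mol → mol Na2CrO4 = 1.83 / 161.98 = 0.0113
n = 0.0455 / 0.0113 = 4.03 ≈ 4 → Na2CrO4·4H2O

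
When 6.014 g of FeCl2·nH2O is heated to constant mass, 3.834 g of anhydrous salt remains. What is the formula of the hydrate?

FeCl2·4H2O

Mass of water lost = 6.014 − 3.834 = 2.18 g → 2.18 / 18.02 = 0.121 mol H2O
Molar mass of FeCl2 = 126.75 g/mol → mol FeCl2 = 3.834 / 126.75 = 0.03025
n = 0.121 / 0.03025 = 4.00 ≈ 4 → FeCl2·4H2O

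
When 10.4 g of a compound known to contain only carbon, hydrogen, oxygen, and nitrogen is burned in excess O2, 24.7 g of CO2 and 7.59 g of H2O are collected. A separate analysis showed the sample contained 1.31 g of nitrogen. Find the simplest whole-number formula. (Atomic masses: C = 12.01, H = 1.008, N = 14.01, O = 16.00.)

C6H9NO

mol C = 24.7 / 44.01 = 0.5612; mass C = 0.5612 × 12.01 = 6.740 g
mol H = 2 × (7.59 / 18.02) = 0.8424; mass H = 0.8424 × 1.008 = 0.8491 g
mol N = 1.31 / 14.01 = 0.09350
mass O = 10.4 − (8.900) = 1.500 g → mol O = 0.09378
Ratios (÷ 0.0935): C 6.002, H 9.009, N 1.000, O 1.003
≈ 6:9:1:1 → C6H9NO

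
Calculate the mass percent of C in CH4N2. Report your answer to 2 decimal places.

Molar mass = 1(12.01) + 4(1.008) + 2(14.01) = 44.062 g/mol
Mass of C per mole = 1 × 12.01 = 12.010 g
% C = 12.010 / 44.062 × 100 = 27.26%

27.26%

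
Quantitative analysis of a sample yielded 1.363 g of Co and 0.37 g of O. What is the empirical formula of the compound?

CoO

Moles — Co: 1.363 / 58.93 = 0.02313 mol; O: 0.37 / 16.00 = 0.02312 mol
Smallest is O at 0.02312 mol; normalising gives Co 1.000, O 1.000
Ratio ≈ 1:1, so the empirical formula is CoO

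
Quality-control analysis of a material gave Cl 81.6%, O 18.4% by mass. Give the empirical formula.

Assume 100 g: 81.6 g Cl, 18.4 g O.
Moles — Cl: 81.6 / 35.45 = 2.302 mol; O: 18.4 / 16.00 = 1.15 mol
Smallest is O at 1.15 mol; normalising gives Cl 2.002, O 1.000
Ratio ≈ 2:1, so the empirical formula is Cl2O

Cl2O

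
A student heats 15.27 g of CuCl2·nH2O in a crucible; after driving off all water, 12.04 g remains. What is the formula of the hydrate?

Mass of water lost = 15.27 − 12.04 = 3.23 g → 3.23 / 18.02 = 0.1792 mol H2O
Molar mass of CuCl2 = 134.45 g/mol → mol CuCl2 = 12.04 / 134.45 = 0.08955
n = 0.1792 / 0.08955 = 2.00 ≈ 2 → CuCl2·2H2O

CuCl2·2H2O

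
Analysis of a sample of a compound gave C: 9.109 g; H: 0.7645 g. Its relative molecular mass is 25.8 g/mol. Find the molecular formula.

C2H2

n(C) = 9.109/12.01 = 0.7585, n(H) = 0.7645/1.008 = 0.7584
Ratios (÷ 0.7584): C 1.000, H 1.000
≈ 1:1 → CH
Empirical-formula mass = 13.02 g/mol
n = 25.8 / 13.02 = 1.98 ≈ 2
Molecular formula = (CH)×2 = C2H2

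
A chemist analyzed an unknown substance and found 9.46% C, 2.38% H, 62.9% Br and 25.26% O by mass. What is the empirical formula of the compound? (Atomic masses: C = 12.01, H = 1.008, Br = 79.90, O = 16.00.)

CH3BrO2

Assume 100 g: 9.46 g C, 2.38 g H, 62.9 g Br, 25.26 g O.
Moles — C: 9.46 / 12.01 = 0.7877 mol; H: 2.38 / 1.008 = 2.361 mol; Br: 62.9 / 79.90 = 0.7872 mol; O: 25.26 / 16.00 = 1.579 mol
Ratios (÷ 0.7872): C 1.001, H 2.999, Br 1.000, O 2.005
Ratio ≈ 1:3:1:2, so the empirical formula is CH3BrO2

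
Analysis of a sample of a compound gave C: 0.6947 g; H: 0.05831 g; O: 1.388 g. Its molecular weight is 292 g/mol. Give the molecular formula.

n(C) = 0.6947/12.01 = 0.05784, n(H) = 0.05831/1.008 = 0.05785, n(O) = 1.388/16.00 = 0.08675
Smallest is C at 0.05784 mol; normalising gives C 1.000, H 1.000, O 1.500
Multiply by 2: C 2.00, H 2.00, O 3.00 → C2H2O3
Empirical-formula mass = 74.04 g/mol
n = 292 / 74.04 = 3.94 ≈ 4
Molecular formula = (C2H2O3)×4 = C8H8O12

C8H8O12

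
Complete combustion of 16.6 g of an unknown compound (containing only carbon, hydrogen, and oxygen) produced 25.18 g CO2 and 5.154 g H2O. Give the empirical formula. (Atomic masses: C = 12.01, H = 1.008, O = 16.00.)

mol C = 25.18 / 44.01 = 0.5721; mass C = 0.5721 × 12.01 = 6.871 g
mol H = 2 × (5.154 / 18.02) = 0.5720; mass H = 0.5720 × 1.008 = 0.5766 g
mass O = 16.6 − (7.448) = 9.152 g → mol O = 0.5720
Divide by the smallest (0.572 mol O): C 1.000, H 1.000, O 1.000
Ratio ≈ 1:1:1, so the empirical formula is CHO

CHO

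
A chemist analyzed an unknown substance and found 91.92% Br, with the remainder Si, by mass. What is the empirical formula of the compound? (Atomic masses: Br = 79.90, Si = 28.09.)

Br4Si

Assume 100 g: 91.92 g Br, 8.08 g Si.
Moles — Br: 91.92 / 79.90 = 1.15 mol; Si: 8.08 / 28.09 = 0.2876 mol
Divide by the smallest (0.2876 mol Si): Br 3.999, Si 1.000
→ Br4Si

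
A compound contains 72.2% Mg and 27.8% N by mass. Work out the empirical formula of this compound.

Assume 100 g: 72.2 g Mg, 27.8 g N.
Mg: 72.2 g ÷ 24.31 g/mol = 2.97 mol
N: 27.8 g ÷ 14.01 g/mol = 1.984 mol
Smallest is N at 1.984 mol; normalising gives Mg 1.497, N 1.000
Multiply by 2: Mg 2.99, N 2.00 → Mg3N2

Mg3N2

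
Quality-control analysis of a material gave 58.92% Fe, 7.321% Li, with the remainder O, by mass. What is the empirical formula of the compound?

Assume 100 g: 58.92 g Fe, 7.321 g Li, 33.759 g O.
n(Fe) = 58.92/55.85 = 1.055, n(Li) = 7.321/6.94 = 1.055, n(O) = 33.759/16.00 = 2.11
Ratios (÷ 1.055): Fe 1.000, Li 1.000, O 2.000
→ FeLiO2

FeLiO2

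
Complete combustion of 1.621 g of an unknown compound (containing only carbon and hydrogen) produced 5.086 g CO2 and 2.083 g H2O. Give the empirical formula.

CH2

mol C = 5.086 / 44.01 = 0.1156; mass C = 0.1156 × 12.01 = 1.388 g
mol H = 2 × (2.083 / 18.02) = 0.2312; mass H = 0.2312 × 1.008 = 0.2330 g
Divide by the smallest (0.1156 mol C): C 1.000, H 2.001
→ CH2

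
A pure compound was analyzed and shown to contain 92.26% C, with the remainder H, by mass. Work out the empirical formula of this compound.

CH

Assume 100 g: 92.26 g C, 7.74 g H.
n(C) = 92.26/12.01 = 7.682, n(H) = 7.74/1.008 = 7.679
Ratios (÷ 7.679): C 1.000, H 1.000
→ CH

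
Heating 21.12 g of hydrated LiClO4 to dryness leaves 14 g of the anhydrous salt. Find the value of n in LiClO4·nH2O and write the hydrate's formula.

Mass of water lost = 21.12 − 14 = 7.12 g → 7.12 / 18.02 = 0.3951 mol H2O
Molar mass of LiClO4 = 106.39 g/mol → mol LiClO4 = 14 / 106.39 = 0.1316
n = 0.3951 / 0.1316 = 3.00 ≈ 3 → LiClO4·3H2O

LiClO4·3H2O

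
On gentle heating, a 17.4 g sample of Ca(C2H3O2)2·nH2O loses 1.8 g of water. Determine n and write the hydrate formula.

Ca(C2H3O2)2·H2O

Mass of anhydrous Ca(C2H3O2)2 = 17.4 − 1.8 = 15.6 g
mol H2O = 1.8 / 18.02 = 0.09989
Molar mass of Ca(C2H3O2)2 = 158.17 g/mol → mol Ca(C2H3O2)2 = 15.6 / 158.17 = 0.09863
n = 0.09989 / 0.09863 = 1.01 ≈ 1 → Ca(C2H3O2)2·H2O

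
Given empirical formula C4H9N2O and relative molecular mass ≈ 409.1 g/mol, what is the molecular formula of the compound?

Empirical-formula mass = 101.13 g/mol
n = 409.1 / 101.13 = 4.05 ≈ 4
Molecular formula = (C4H9N2O)4 = C16H36N8O4

C16H36N8O4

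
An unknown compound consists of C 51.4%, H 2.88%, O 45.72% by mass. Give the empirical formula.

C3H2O2

Assume 100 g: 51.4 g C, 2.88 g H, 45.72 g O.
n(C) = 51.4/12.01 = 4.28, n(H) = 2.88/1.008 = 2.857, n(O) = 45.72/16.00 = 2.857
Ratios (÷ 2.857): C 1.498, H 1.000, O 1.000
×2: C 3.00, H 2.00, O 2.00 → C3H2O2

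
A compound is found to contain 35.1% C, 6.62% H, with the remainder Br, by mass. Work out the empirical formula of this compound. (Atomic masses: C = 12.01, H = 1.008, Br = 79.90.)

Assume 100 g: 35.1 g C, 6.62 g H, 58.28 g Br.
C: 35.1 g ÷ 12.01 g/mol = 2.923 mol
H: 6.62 g ÷ 1.008 g/mol = 6.567 mol
Br: 58.28 g ÷ 79.90 g/mol = 0.7294 mol
Ratios (÷ 0.7294): C 4.007, H 9.004, Br 1.000
Ratio ≈ 4:9:1, so the empirical formula is C4H9Br

C4H9Br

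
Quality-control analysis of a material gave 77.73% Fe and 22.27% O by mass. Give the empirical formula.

FeO

Assume 100 g: 77.73 g Fe, 22.27 g O.
Fe: 77.73 g ÷ 55.85 g/mol = 1.392 mol
O: 22.27 g ÷ 16.00 g/mol = 1.392 mol
Smallest is Fe at 1.392 mol; normalising gives Fe 1.000, O 1.000
≈ 1:1 → FeO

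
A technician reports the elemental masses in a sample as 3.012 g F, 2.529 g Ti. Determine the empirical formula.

F3Ti

Moles — F: 3.012 / 19.00 = 0.1585 mol; Ti: 2.529 / 47.87 = 0.05283 mol
Smallest is Ti at 0.05283 mol; normalising gives F 3.001, Ti 1.000
≈ 3:1 → F3Ti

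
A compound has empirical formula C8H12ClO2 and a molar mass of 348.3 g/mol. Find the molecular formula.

Empirical-formula mass = 175.63 g/mol
n = 348.3 / 175.63 = 1.98 ≈ 2
Molecular formula = (C8H12ClO2)2 = C16H24Cl2O4

C16H24Cl2O4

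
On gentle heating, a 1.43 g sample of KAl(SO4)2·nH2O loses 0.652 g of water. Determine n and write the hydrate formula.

KAl(SO4)2·12H2O

Mass of anhydrous KAl(SO4)2 = 1.43 − 0.652 = 0.778 g
mol H2O = 0.652 / 18.02 = 0.03618
Molar mass of KAl(SO4)2 = 258.22 g/mol → mol KAl(SO4)2 = 0.778 / 258.22 = 0.003013
n = 0.03618 / 0.003013 = 12.01 ≈ 12 → KAl(SO4)2·12H2O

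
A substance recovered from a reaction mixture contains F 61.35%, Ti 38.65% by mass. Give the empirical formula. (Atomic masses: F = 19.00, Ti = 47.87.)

F4Ti

Assume 100 g: 61.35 g F, 38.65 g Ti.
F: 61.35 g ÷ 19.00 g/mol = 3.229 mol
Ti: 38.65 g ÷ 47.87 g/mol = 0.8074 mol
Smallest is Ti at 0.8074 mol; normalising gives F 3.999, Ti 1.000
Ratio ≈ 4:1, so the empirical formula is F4Ti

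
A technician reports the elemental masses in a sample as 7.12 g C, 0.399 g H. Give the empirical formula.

C3H2

C: 7.12 g ÷ 12.01 g/mol = 0.5928 mol
H: 0.399 g ÷ 1.008 g/mol = 0.3958 mol
Ratios (÷ 0.3958): C 1.498, H 1.000
Multiply by 2: C 3.00, H 2.00 → C3H2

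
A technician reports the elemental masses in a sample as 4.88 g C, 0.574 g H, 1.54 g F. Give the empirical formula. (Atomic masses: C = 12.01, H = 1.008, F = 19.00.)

n(C) = 4.88/12.01 = 0.4063, n(H) = 0.574/1.008 = 0.5694, n(F) = 1.54/19.00 = 0.08105
Ratios (÷ 0.08105): C 5.013, H 7.026, F 1.000
Ratio ≈ 5:7:1, so the empirical formula is C5H7F

C5H7F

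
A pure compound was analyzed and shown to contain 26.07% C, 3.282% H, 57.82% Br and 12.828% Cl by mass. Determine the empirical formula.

C6H9Br2Cl

Assume 100 g: 26.07 g C, 3.282 g H, 57.82 g Br, 12.828 g Cl.
n(C) = 26.07/12.01 = 2.171, n(H) = 3.282/1.008 = 3.256, n(Br) = 57.82/79.90 = 0.7237, n(Cl) = 12.828/35.45 = 0.3619
Ratios (÷ 0.3619): C 5.999, H 8.998, Br 2.000, Cl 1.000
→ C6H9Br2Cl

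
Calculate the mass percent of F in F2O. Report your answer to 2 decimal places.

70.37%

Molar mass = 2(19.00) + 1(16.00) = 54.000 g/mol
Mass of F per mole = 2 × 19.00 = 38.000 g
% F = 38.000 / 54.000 × 100 = 70.37%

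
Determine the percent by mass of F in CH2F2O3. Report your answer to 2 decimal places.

37.99%

Molar mass = 1(12.01) + 2(1.008) + 2(19.00) + 3(16.00) = 100.026 g/mol
Mass of F per mole = 2 × 19.00 = 38.000 g
% F = 38.000 / 100.026 × 100 = 37.99%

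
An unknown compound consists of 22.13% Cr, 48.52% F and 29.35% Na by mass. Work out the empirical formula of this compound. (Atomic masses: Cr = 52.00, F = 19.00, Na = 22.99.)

CrF6Na3

Assume 100 g: 22.13 g Cr, 48.52 g F, 29.35 g Na.
Cr: 22.13 g ÷ 52.00 g/mol = 0.4256 mol
F: 48.52 g ÷ 19.00 g/mol = 2.554 mol
Na: 29.35 g ÷ 22.99 g/mol = 1.277 mol
Smallest is Cr at 0.4256 mol; normalising gives Cr 1.000, F 6.001, Na 3.000
→ CrF6Na3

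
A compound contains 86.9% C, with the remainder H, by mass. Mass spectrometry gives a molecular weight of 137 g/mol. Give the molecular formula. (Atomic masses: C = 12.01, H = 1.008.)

C10H18

Assume 100 g: 86.9 g C, 13.1 g H.
n(C) = 86.9/12.01 = 7.236, n(H) = 13.1/1.008 = 13
Smallest is C at 7.236 mol; normalising gives C 1.000, H 1.796
×5: C 5.00, H 8.98 → C5H9
Empirical-formula mass = 69.12 g/mol
n = 137 / 69.12 = 1.98 ≈ 2
Molecular formula = (C5H9)×2 = C10H18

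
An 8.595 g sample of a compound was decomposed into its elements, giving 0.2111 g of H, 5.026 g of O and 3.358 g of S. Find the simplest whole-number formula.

n(H) = 0.2111/1.008 = 0.2094, n(O) = 5.026/16.00 = 0.3141, n(S) = 3.358/32.07 = 0.1047
Divide by the smallest (0.1047 mol S): H 2.000, O 3.000, S 1.000
Ratio ≈ 2:3:1, so the empirical formula is H2O3S

H2O3S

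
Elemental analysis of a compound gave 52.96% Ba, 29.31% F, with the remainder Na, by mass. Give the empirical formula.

Assume 100 g: 52.96 g Ba, 29.31 g F, 17.73 g Na.
Moles — Ba: 52.96 / 137.33 = 0.3856 mol; F: 29.31 / 19.00 = 1.543 mol; Na: 17.73 / 22.99 = 0.7712 mol
Smallest is Ba at 0.3856 mol; normalising gives Ba 1.000, F 4.000, Na 2.000
Ratio ≈ 1:4:2, so the empirical formula is BaF4Na2

BaF4Na2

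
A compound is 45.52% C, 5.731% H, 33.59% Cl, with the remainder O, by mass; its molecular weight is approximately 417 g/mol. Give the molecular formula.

Assume 100 g: 45.52 g C, 5.731 g H, 33.59 g Cl, 15.159 g O.
C: 45.52 g ÷ 12.01 g/mol = 3.79 mol
H: 5.731 g ÷ 1.008 g/mol = 5.686 mol
Cl: 33.59 g ÷ 35.45 g/mol = 0.9475 mol
O: 15.159 g ÷ 16.00 g/mol = 0.9474 mol
Ratios (÷ 0.9474): C 4.000, H 6.001, Cl 1.000, O 1.000
Ratio ≈ 4:6:1:1, so the empirical formula is C4H6ClO
Empirical-formula mass = 105.54 g/mol
n = 417 / 105.54 = 3.95 ≈ 4
Molecular formula = (C4H6ClO)×4 = C16H24Cl4O4

C16H24Cl4O4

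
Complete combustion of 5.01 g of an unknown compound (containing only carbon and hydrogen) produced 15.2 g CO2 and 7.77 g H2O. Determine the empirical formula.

C2H5

mol C = 15.2 / 44.01 = 0.3454; mass C = 0.3454 × 12.01 = 4.148 g
mol H = 2 × (7.77 / 18.02) = 0.8624; mass H = 0.8624 × 1.008 = 0.8693 g
Smallest is C at 0.3454 mol; normalising gives C 1.000, H 2.497
Scaling by 2: C 2.00, H 4.99 → C2H5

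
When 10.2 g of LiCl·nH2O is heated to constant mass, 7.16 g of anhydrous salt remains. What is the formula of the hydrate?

LiCl·H2O

Mass of water lost = 10.2 − 7.16 = 3.04 g → 3.04 / 18.02 = 0.1687 mol H2O
Molar mass of LiCl = 42.39 g/mol → mol LiCl = 7.16 / 42.39 = 0.1689
n = 0.1687 / 0.1689 = 1.00 ≈ 1 → LiCl·H2O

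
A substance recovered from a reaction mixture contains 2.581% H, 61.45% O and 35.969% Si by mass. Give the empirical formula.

Assume 100 g: 2.581 g H, 61.45 g O, 35.969 g Si.
n(H) = 2.581/1.008 = 2.561, n(O) = 61.45/16.00 = 3.841, n(Si) = 35.969/28.09 = 1.28
Smallest is Si at 1.28 mol; normalising gives H 2.000, O 2.999, Si 1.000
→ H2O3Si

H2O3Si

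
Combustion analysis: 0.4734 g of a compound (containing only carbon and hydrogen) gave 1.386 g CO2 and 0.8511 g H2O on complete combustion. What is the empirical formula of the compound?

CH3

mol C = 1.386 / 44.01 = 0.03149; mass C = 0.03149 × 12.01 = 0.3782 g
mol H = 2 × (0.8511 / 18.02) = 0.09446; mass H = 0.09446 × 1.008 = 0.09522 g
Divide by the smallest (0.03149 mol C): C 1.000, H 2.999
→ CH3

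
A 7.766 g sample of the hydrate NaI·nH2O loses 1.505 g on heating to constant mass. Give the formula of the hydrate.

NaI·2H2O

Mass of anhydrous NaI = 7.766 − 1.505 = 6.261 g
mol H2O = 1.505 / 18.02 = 0.08352
Molar mass of NaI = 149.89 g/mol → mol NaI = 6.261 / 149.89 = 0.04177
n = 0.08352 / 0.04177 = 2.00 ≈ 2 → NaI·2H2O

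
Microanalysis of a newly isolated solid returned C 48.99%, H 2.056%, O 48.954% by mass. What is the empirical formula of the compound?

Assume 100 g: 48.99 g C, 2.056 g H, 48.954 g O.
C: 48.99 g ÷ 12.01 g/mol = 4.079 mol
H: 2.056 g ÷ 1.008 g/mol = 2.04 mol
O: 48.954 g ÷ 16.00 g/mol = 3.06 mol
Ratios (÷ 2.04): C 2.000, H 1.000, O 1.500
Scaling by 2: C 4.00, H 2.00, O 3.00 → C4H2O3

C4H2O3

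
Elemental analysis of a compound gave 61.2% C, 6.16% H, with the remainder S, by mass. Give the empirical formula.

C5H6S

Assume 100 g: 61.2 g C, 6.16 g H, 32.64 g S.
Moles — C: 61.2 / 12.01 = 5.096 mol; H: 6.16 / 1.008 = 6.111 mol; S: 32.64 / 32.07 = 1.018 mol
Divide by the smallest (1.018 mol S): C 5.007, H 6.004, S 1.000
Ratio ≈ 5:6:1, so the empirical formula is C5H6S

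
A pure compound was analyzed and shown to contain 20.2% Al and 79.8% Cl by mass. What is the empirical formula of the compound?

AlCl3

Assume 100 g: 20.2 g Al, 79.8 g Cl.
Al: 20.2 g ÷ 26.98 g/mol = 0.7487 mol
Cl: 79.8 g ÷ 35.45 g/mol = 2.251 mol
Divide by the smallest (0.7487 mol Al): Al 1.000, Cl 3.007
≈ 1:3 → AlCl3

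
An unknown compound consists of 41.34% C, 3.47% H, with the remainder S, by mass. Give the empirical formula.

C2H2S

Assume 100 g: 41.34 g C, 3.47 g H, 55.19 g S.
C: 41.34 g ÷ 12.01 g/mol = 3.442 mol
H: 3.47 g ÷ 1.008 g/mol = 3.442 mol
S: 55.19 g ÷ 32.07 g/mol = 1.721 mol
Smallest is S at 1.721 mol; normalising gives C 2.000, H 2.000, S 1.000
Ratio ≈ 2:2:1, so the empirical formula is C2H2S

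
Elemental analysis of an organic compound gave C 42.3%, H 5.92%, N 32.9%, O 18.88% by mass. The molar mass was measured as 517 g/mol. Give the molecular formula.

C18H30N12O6

Assume 100 g: 42.3 g C, 5.92 g H, 32.9 g N, 18.88 g O.
Moles — C: 42.3 / 12.01 = 3.522 mol; H: 5.92 / 1.008 = 5.873 mol; N: 32.9 / 14.01 = 2.348 mol; O: 18.88 / 16.00 = 1.18 mol
Smallest is O at 1.18 mol; normalising gives C 2.985, H 4.977, N 1.990, O 1.000
→ C3H5N2O
Empirical-formula mass = 85.09 g/mol
n = 517 / 85.09 = 6.08 ≈ 6
Molecular formula = (C3H5N2O)×6 = C18H30N12O6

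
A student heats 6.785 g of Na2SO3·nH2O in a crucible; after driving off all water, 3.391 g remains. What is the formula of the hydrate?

Na2SO3·7H2O

Mass of water lost = 6.785 − 3.391 = 3.394 g → 3.394 / 18.02 = 0.1883 mol H2O
Molar mass of Na2SO3 = 126.05 g/mol → mol Na2SO3 = 3.391 / 126.05 = 0.0269
n = 0.1883 / 0.0269 = 7.00 ≈ 7 → Na2SO3·7H2O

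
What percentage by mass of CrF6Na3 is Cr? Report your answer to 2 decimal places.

Molar mass = 1(52.00) + 6(19.00) + 3(22.99) = 234.970 g/mol
Mass of Cr per mole = 1 × 52.00 = 52.000 g
% Cr = 52.000 / 234.970 × 100 = 22.13%

22.13%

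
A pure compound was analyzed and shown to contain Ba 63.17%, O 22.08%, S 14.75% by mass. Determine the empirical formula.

BaO3S

Assume 100 g: 63.17 g Ba, 22.08 g O, 14.75 g S.
Moles — Ba: 63.17 / 137.33 = 0.46 mol; O: 22.08 / 16.00 = 1.38 mol; S: 14.75 / 32.07 = 0.4599 mol
Smallest is S at 0.4599 mol; normalising gives Ba 1.000, O 3.000, S 1.000
≈ 1:3:1 → BaO3S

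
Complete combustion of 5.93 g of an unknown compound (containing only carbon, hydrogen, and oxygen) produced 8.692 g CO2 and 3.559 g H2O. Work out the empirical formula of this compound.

mol C = 8.692 / 44.01 = 0.1975; mass C = 0.1975 × 12.01 = 2.372 g
mol H = 2 × (3.559 / 18.02) = 0.3950; mass H = 0.3950 × 1.008 = 0.3982 g
mass O = 5.93 − (2.770) = 3.160 g → mol O = 0.1975
Ratios (÷ 0.1975): C 1.000, H 2.000, O 1.000
→ CH2O

CH2O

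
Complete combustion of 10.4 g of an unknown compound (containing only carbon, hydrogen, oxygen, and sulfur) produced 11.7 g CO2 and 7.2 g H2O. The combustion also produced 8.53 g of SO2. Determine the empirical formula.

C2H6OS

mol C = 11.7 / 44.01 = 0.2658; mass C = 0.2658 × 12.01 = 3.193 g
mol H = 2 × (7.2 / 18.02) = 0.7991; mass H = 0.7991 × 1.008 = 0.8055 g
mol S = 8.53 / 64.07 = 0.1331; mass S = 4.270 g
mass O = 10.4 − (8.268) = 2.132 g → mol O = 0.1332
Smallest is S at 0.1331 mol; normalising gives C 1.997, H 6.002, O 1.001, S 1.000
≈ 2:6:1:1 → C2H6OS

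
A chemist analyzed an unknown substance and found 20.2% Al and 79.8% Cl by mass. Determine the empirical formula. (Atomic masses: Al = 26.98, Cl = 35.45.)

AlCl3

Assume 100 g: 20.2 g Al, 79.8 g Cl.
Moles — Al: 20.2 / 26.98 = 0.7487 mol; Cl: 79.8 / 35.45 = 2.251 mol
Ratios (÷ 0.7487): Al 1.000, Cl 3.007
≈ 1:3 → AlCl3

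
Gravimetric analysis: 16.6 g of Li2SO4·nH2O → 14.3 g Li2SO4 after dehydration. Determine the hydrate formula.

Li2SO4·H2O

Mass of water lost = 16.6 − 14.3 = 2.3 g → 2.3 / 18.02 = 0.1276 mol H2O
Molar mass of Li2SO4 = 109.95 g/mol → mol Li2SO4 = 14.3 / 109.95 = 0.1301
n = 0.1276 / 0.1301 = 0.98 ≈ 1 → Li2SO4·H2O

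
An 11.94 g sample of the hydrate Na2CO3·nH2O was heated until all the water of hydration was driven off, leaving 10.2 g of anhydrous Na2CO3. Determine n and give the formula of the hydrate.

Na2CO3·H2O

Mass of water lost = 11.94 − 10.2 = 1.74 g → 1.74 / 18.02 = 0.09656 mol H2O
Molar mass of Na2CO3 = 105.99 g/mol → mol Na2CO3 = 10.2 / 105.99 = 0.09624
n = 0.09656 / 0.09624 = 1.00 ≈ 1 → Na2CO3·H2O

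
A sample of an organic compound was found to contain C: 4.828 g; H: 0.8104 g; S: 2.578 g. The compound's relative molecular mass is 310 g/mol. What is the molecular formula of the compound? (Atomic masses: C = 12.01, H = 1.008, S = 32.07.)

C15H30S3

Moles — C: 4.828 / 12.01 = 0.402 mol; H: 0.8104 / 1.008 = 0.804 mol; S: 2.578 / 32.07 = 0.08039 mol
Smallest is S at 0.08039 mol; normalising gives C 5.001, H 10.001, S 1.000
Ratio ≈ 5:10:1, so the empirical formula is C5H10S
Empirical-formula mass = 102.20 g/mol
n = 310 / 102.20 = 3.03 ≈ 3
Molecular formula = (C5H10S)×3 = C15H30S3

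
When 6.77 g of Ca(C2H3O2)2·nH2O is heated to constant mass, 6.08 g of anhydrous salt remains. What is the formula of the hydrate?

Mass of water lost = 6.77 − 6.08 = 0.69 g → 0.69 / 18.02 = 0.03829 mol H2O
Molar mass of Ca(C2H3O2)2 = 158.17 g/mol → mol Ca(C2H3O2)2 = 6.08 / 158.17 = 0.03844
n = 0.03829 / 0.03844 = 1.00 ≈ 1 → Ca(C2H3O2)2·H2O

Ca(C2H3O2)2·H2O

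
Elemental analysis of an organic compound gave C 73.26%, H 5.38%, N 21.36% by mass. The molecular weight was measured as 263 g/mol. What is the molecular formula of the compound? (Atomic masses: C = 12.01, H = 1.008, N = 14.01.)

C16H14N4

Assume 100 g: 73.26 g C, 5.38 g H, 21.36 g N.
Moles — C: 73.26 / 12.01 = 6.1 mol; H: 5.38 / 1.008 = 5.337 mol; N: 21.36 / 14.01 = 1.525 mol
Smallest is N at 1.525 mol; normalising gives C 4.001, H 3.501, N 1.000
Scaling by 2: C 8.00, H 7.00, N 2.00 → C8H7N2
Empirical-formula mass = 131.16 g/mol
n = 263 / 131.16 = 2.01 ≈ 2
Molecular formula = (C8H7N2)×2 = C16H14N4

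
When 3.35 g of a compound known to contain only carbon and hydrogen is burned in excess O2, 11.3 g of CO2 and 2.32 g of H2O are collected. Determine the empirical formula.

CH

mol C = 11.3 / 44.01 = 0.2568; mass C = 0.2568 × 12.01 = 3.084 g
mol H = 2 × (2.32 / 18.02) = 0.2575; mass H = 0.2575 × 1.008 = 0.2596 g
Divide by the smallest (0.2568 mol C): C 1.000, H 1.003
→ CH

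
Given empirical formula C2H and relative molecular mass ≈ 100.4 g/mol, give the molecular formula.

C8H4

Empirical-formula mass = 25.03 g/mol
n = 100.4 / 25.03 = 4.01 ≈ 4
Molecular formula = (C2H)4 = C8H4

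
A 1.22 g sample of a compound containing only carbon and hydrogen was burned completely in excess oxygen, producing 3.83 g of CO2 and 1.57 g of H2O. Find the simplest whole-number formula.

CH2

mol C = 3.83 / 44.01 = 0.08703; mass C = 0.08703 × 12.01 = 1.045 g
mol H = 2 × (1.57 / 18.02) = 0.1743; mass H = 0.1743 × 1.008 = 0.1756 g
Ratios (÷ 0.08703): C 1.000, H 2.002
Ratio ≈ 1:2, so the empirical formula is CH2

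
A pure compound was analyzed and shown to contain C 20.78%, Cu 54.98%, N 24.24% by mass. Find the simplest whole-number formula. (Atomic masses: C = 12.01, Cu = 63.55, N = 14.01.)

Assume 100 g: 20.78 g C, 54.98 g Cu, 24.24 g N.
Moles — C: 20.78 / 12.01 = 1.73 mol; Cu: 54.98 / 63.55 = 0.8651 mol; N: 24.24 / 14.01 = 1.73 mol
Divide by the smallest (0.8651 mol Cu): C 2.000, Cu 1.000, N 2.000
≈ 2:1:2 → C2CuN2

C2CuN2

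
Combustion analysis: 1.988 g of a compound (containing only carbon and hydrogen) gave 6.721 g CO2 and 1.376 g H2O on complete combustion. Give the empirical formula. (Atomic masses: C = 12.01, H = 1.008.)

CH

mol C = 6.721 / 44.01 = 0.1527; mass C = 0.1527 × 12.01 = 1.834 g
mol H = 2 × (1.376 / 18.02) = 0.1527; mass H = 0.1527 × 1.008 = 0.1539 g
Divide by the smallest (0.1527 mol C): C 1.000, H 1.000
→ CH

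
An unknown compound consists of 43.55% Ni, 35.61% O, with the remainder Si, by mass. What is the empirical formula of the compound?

Assume 100 g: 43.55 g Ni, 35.61 g O, 20.84 g Si.
n(Ni) = 43.55/58.69 = 0.742, n(O) = 35.61/16.00 = 2.226, n(Si) = 20.84/28.09 = 0.7419
Smallest is Si at 0.7419 mol; normalising gives Ni 1.000, O 3.000, Si 1.000
→ NiO3Si

NiO3Si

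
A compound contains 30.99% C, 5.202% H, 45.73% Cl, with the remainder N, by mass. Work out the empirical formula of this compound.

C2H4ClN

Assume 100 g: 30.99 g C, 5.202 g H, 45.73 g Cl, 18.078 g N.
Moles — C: 30.99 / 12.01 = 2.58 mol; H: 5.202 / 1.008 = 5.161 mol; Cl: 45.73 / 35.45 = 1.29 mol; N: 18.078 / 14.01 = 1.29 mol
Smallest is Cl at 1.29 mol; normalising gives C 2.000, H 4.001, Cl 1.000, N 1.000
Ratio ≈ 2:4:1:1, so the empirical formula is C2H4ClN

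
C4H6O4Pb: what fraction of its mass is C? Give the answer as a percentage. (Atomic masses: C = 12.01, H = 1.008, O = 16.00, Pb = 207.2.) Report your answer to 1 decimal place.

14.8%

Molar mass = 4(12.01) + 6(1.008) + 4(16.00) + 1(207.2) = 325.288 g/mol
Mass of C per mole = 4 × 12.01 = 48.040 g
% C = 48.040 / 325.288 × 100 = 14.8%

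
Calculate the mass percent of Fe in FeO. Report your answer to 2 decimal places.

77.73%

Molar mass = 1(55.85) + 1(16.00) = 71.850 g/mol
Mass of Fe per mole = 1 × 55.85 = 55.850 g
% Fe = 55.850 / 71.850 × 100 = 77.73%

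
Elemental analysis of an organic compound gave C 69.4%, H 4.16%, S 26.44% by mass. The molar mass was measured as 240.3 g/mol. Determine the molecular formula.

Assume 100 g: 69.4 g C, 4.16 g H, 26.44 g S.
C: 69.4 g ÷ 12.01 g/mol = 5.779 mol
H: 4.16 g ÷ 1.008 g/mol = 4.127 mol
S: 26.44 g ÷ 32.07 g/mol = 0.8244 mol
Ratios (÷ 0.8244): C 7.009, H 5.006, S 1.000
→ C7H5S
Empirical-formula mass = 121.18 g/mol
n = 240.3 / 121.18 = 1.98 ≈ 2
Molecular formula = (C7H5S)×2 = C14H10S2

C14H10S2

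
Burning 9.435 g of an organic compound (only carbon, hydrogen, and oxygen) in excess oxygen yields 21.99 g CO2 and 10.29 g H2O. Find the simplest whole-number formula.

mol C = 21.99 / 44.01 = 0.4997; mass C = 0.4997 × 12.01 = 6.001 g
mol H = 2 × (10.29 / 18.02) = 1.142; mass H = 1.142 × 1.008 = 1.151 g
mass O = 9.435 − (7.152) = 2.283 g → mol O = 0.1427
Ratios (÷ 0.1427): C 3.502, H 8.004, O 1.000
Scaling by 2: C 7.00, H 16.01, O 2.00 → C7H16O2

C7H16O2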